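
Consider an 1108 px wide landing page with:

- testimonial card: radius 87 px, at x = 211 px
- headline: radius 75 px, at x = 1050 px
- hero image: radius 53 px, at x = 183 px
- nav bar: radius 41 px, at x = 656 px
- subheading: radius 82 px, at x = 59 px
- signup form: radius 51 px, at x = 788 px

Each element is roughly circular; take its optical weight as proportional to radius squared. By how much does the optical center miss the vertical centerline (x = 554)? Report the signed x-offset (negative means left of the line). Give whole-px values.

r² weights: testimonial card 87² = 7569, headline 75² = 5625, hero image 53² = 2809, nav bar 41² = 1681, subheading 82² = 6724, signup form 51² = 2601. Total = 27009.
x: (7569·211 + 5625·1050 + 2809·183 + 1681·656 + 6724·59 + 2601·788) / 27009 = 11566396 / 27009 ≈ 428.24
Difference: 428.24 − 554 ≈ -125.76.

≈ -126 px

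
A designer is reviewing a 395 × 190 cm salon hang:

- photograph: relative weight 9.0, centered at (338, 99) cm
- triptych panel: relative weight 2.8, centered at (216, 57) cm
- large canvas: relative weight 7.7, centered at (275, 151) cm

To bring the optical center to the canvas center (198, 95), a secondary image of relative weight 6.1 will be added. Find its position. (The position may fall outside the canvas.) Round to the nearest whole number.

(-114, 36)

With the secondary image, Σw becomes 9.0 + 2.8 + 7.7 + 6.1 = 25.6.
Along x: (5764.3 + 6.1·x) / 25.6 = 198 (existing moment 9.0·338 + 2.8·216 + 7.7·275 = 5764.3) ⇒ x = (5068.8 − 5764.3) / 6.1 ≈ -114.02.
Along y: (2213.3 + 6.1·y) / 25.6 = 95 (existing moment 9.0·99 + 2.8·57 + 7.7·151 = 2213.3) ⇒ y = (2432.0 − 2213.3) / 6.1 ≈ 35.85.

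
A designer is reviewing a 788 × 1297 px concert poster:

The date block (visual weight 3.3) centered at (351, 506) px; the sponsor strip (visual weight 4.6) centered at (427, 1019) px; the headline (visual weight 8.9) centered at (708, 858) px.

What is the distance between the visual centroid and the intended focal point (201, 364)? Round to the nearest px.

≈ 591 px

Σw = 3.3 + 4.6 + 8.9 = 16.8.
x-moment: 3.3·351 + 4.6·427 + 8.9·708 = 9423.7; centroid 9423.7/16.8 ≈ 560.93.
y-moment: 3.3·506 + 4.6·1019 + 8.9·858 = 13993.4; centroid 13993.4/16.8 ≈ 832.94.
Relative to (201, 364): Δ = (359.93, 468.94); |Δ| = √(359.93² + 468.94²) ≈ 591.15.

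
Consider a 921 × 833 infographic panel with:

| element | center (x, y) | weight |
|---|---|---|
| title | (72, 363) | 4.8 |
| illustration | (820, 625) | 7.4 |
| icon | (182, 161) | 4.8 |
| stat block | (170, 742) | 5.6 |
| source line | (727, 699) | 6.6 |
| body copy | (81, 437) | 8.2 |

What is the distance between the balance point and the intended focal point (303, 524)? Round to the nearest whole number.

Σw = 4.8 + 7.4 + 4.8 + 5.6 + 6.6 + 8.2 = 37.4.
Σw·x = 13701.6; x̄ = 13701.6/37.4 ≈ 366.35.
y: moment 19492.2 / weight 37.4 ≈ 521.18
From (303, 524): dx = 63.35, dy = -2.82, so the distance is √(dx²+dy²) ≈ 63.42.

≈ 63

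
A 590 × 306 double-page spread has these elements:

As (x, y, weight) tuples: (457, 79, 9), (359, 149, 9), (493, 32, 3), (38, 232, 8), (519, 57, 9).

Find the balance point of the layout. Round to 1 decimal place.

(363.1, 118.9)

Weights sum to 9 + 9 + 3 + 8 + 9 = 38.
Σw·x = 9·457 + 9·359 + 3·493 + 8·38 + 9·519 = 13798, so x̄ = 13798/38 ≈ 363.11.
Σw·y = 9·79 + 9·149 + 3·32 + 8·232 + 9·57 = 4517, so ȳ = 4517/38 ≈ 118.87.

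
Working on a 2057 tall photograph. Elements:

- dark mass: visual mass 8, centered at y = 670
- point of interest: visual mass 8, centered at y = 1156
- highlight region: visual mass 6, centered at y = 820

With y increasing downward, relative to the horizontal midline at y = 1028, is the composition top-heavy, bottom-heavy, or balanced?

Total weight = 8 + 8 + 6 = 22.
Σw·y = 8·670 + 8·1156 + 6·820 = 19528, so ȳ = 19528/22 ≈ 887.64.
Since 887.6 is above (smaller y than) 1028, the composition reads top-heavy.

top-heavy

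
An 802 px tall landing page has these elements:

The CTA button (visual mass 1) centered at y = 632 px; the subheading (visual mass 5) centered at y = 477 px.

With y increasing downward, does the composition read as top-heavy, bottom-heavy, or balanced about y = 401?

bottom-heavy

Total weight = 1 + 5 = 6.
Σw·y = 1·632 + 5·477 = 3017, so ȳ = 3017/6 ≈ 502.83.
502.8 lies below (larger y than) the midline 401, so the layout is bottom-heavy.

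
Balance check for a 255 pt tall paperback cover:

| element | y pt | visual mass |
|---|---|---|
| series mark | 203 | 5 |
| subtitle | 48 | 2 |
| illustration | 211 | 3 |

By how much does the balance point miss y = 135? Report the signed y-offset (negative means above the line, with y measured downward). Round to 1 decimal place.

≈ 39.4 pt

Σw = 5 + 2 + 3 = 10.
y-moment: 5·203 + 2·48 + 3·211 = 1744; centroid 1744/10 ≈ 174.40.
Offset from y = 135: 174.40 − 135 ≈ 39.40.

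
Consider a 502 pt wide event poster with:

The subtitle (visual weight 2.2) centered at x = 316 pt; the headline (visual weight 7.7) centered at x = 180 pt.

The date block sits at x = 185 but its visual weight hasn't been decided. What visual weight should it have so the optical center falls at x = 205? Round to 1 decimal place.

w ≈ 2.6

Known weights sum to 2.2 + 7.7 = 9.9; their moment is 2.2·316 + 7.7·180 = 2081.2.
For the centroid to hit 205: (2081.2 + w·185) / (9.9 + w) = 205.
Rearranging, w·(185 − 205) = 205·9.9 − 2081.2 = -51.7, so w ≈ -51.7/-20 = 2.58.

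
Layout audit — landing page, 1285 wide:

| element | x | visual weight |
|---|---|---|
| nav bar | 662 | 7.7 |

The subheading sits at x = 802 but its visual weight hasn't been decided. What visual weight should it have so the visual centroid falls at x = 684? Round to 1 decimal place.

w ≈ 1.4

Known: weight 7.7 with moment 7.7·662 = 5097.4.
For the centroid to hit 684: (5097.4 + w·802) / (7.7 + w) = 684.
Solving: w = (684·7.7 − 5097.4) / (802 − 684) = 169.4 / 118 ≈ 1.44.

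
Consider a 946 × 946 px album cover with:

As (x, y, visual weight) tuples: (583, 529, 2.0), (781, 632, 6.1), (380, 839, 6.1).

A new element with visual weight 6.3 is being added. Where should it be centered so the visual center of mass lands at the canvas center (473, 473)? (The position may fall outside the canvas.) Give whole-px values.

(230, -53)

With the new element, Σw becomes 2.0 + 6.1 + 6.1 + 6.3 = 20.5.
Along x: (8248.1 + 6.3·x) / 20.5 = 473 (existing moment 2.0·583 + 6.1·781 + 6.1·380 = 8248.1) ⇒ x = (9696.5 − 8248.1) / 6.3 ≈ 229.90.
Along y: (10031.1 + 6.3·y) / 20.5 = 473 (existing moment 2.0·529 + 6.1·632 + 6.1·839 = 10031.1) ⇒ y = (9696.5 − 10031.1) / 6.3 ≈ -53.11.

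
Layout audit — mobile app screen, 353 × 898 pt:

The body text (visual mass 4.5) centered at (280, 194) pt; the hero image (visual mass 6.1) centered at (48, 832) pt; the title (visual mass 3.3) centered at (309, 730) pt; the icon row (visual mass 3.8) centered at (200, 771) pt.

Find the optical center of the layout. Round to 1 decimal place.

Σw = 4.5 + 6.1 + 3.3 + 3.8 = 17.7.
Σw·x = 4.5·280 + 6.1·48 + 3.3·309 + 3.8·200 = 3332.5, so x̄ = 3332.5/17.7 ≈ 188.28.
Σw·y = 4.5·194 + 6.1·832 + 3.3·730 + 3.8·771 = 11287.0, so ȳ = 11287.0/17.7 ≈ 637.68.

(188.3, 637.7)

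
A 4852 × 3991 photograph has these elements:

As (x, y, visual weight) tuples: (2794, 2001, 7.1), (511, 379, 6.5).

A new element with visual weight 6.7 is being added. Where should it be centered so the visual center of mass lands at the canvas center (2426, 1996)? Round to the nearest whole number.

(3894, 3559)

After adding the new element, total weight = 7.1 + 6.5 + 6.7 = 20.3.
x: target moment 20.3×2426 = 49247.8; current 7.1·2794 + 6.5·511 = 23158.9; the new element supplies 26088.9, so x = 26088.9/6.7 ≈ 3893.87.
y: target moment 20.3×1996 = 40518.8; current 7.1·2001 + 6.5·379 = 16670.6; the new element supplies 23848.2, so y = 23848.2/6.7 ≈ 3559.43.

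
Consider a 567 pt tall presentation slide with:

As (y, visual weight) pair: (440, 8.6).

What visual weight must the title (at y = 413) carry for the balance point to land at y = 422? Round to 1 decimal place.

w ≈ 17.2

The single fixed element contributes weight 8.6, moment 8.6·440 = 3784.0.
Set Σw·y/Σw = 422: (3784.0 + 413w) = 422·(8.6 + w).
Solving: w = (422·8.6 − 3784.0) / (413 − 422) = -154.8 / -9 ≈ 17.20.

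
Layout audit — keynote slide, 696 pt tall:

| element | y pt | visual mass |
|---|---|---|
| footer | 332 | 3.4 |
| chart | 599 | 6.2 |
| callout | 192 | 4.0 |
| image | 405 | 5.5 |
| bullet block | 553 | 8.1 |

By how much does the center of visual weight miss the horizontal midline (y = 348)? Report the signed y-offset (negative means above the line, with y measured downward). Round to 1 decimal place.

≈ 104.8 pt

Σw = 3.4 + 6.2 + 4.0 + 5.5 + 8.1 = 27.2.
y: (3.4·332 + 6.2·599 + 4.0·192 + 5.5·405 + 8.1·553) / 27.2 = 12317.4 / 27.2 ≈ 452.85
Offset from y = 348: 452.85 − 348 ≈ 104.85.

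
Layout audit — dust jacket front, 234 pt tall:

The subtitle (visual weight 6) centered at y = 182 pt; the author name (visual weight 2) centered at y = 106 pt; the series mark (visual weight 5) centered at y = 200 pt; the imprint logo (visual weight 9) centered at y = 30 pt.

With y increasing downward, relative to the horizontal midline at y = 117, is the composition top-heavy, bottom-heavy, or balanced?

balanced

Total weight = 6 + 2 + 5 + 9 = 22.
y: (6·182 + 2·106 + 5·200 + 9·30) / 22 = 2574 / 22 ≈ 117.00
That equals the midline 117 — balanced.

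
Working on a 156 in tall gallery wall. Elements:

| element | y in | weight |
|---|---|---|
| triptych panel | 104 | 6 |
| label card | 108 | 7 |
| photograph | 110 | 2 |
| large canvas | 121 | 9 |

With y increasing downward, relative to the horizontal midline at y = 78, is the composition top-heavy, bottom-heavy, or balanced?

bottom-heavy

Weights sum to 6 + 7 + 2 + 9 = 24.
y: (6·104 + 7·108 + 2·110 + 9·121) / 24 = 2689 / 24 ≈ 112.04
112.0 vs midline 78 → bottom-heavy.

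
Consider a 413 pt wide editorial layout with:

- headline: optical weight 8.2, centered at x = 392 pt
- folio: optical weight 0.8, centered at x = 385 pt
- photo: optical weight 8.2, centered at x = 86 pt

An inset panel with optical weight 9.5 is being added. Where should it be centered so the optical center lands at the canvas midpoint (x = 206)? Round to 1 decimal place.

x ≈ 134.0

After adding the inset panel, total weight = 8.2 + 0.8 + 8.2 + 9.5 = 26.7.
x: need Σw·x = 26.7·206 = 5500.2. Existing = 8.2·392 + 0.8·385 + 8.2·86 = 4227.6. Remainder 1272.6 / 9.5 ≈ 133.96.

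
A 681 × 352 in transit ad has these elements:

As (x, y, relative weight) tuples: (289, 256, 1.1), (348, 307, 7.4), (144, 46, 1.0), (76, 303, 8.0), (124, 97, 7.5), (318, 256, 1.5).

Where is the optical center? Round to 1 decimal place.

(190.6, 231.5)

Σw = 1.1 + 7.4 + 1.0 + 8.0 + 7.5 + 1.5 = 26.5.
x-moment: 1.1·289 + 7.4·348 + 1.0·144 + 8.0·76 + 7.5·124 + 1.5·318 = 5052.1; centroid 5052.1/26.5 ≈ 190.65.
y-moment: 1.1·256 + 7.4·307 + 1.0·46 + 8.0·303 + 7.5·97 + 1.5·256 = 6134.9; centroid 6134.9/26.5 ≈ 231.51.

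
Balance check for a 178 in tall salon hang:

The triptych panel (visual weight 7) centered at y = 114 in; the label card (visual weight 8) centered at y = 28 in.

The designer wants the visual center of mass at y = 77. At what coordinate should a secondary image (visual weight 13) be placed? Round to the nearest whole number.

After adding the secondary image, total weight = 7 + 8 + 13 = 28.
Along y: (1022 + 13·y) / 28 = 77 (existing moment 7·114 + 8·28 = 1022) ⇒ y = (2156 − 1022) / 13 ≈ 87.23.

y ≈ 87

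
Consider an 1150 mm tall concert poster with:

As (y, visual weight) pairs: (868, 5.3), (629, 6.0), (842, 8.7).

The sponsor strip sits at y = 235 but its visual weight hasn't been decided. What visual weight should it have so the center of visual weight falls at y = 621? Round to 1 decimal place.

w ≈ 8.5

Existing Σw = 20.0 (5.3 + 6.0 + 8.7); existing moment 5.3·868 + 6.0·629 + 8.7·842 = 15699.8.
Balance at y = 621 requires (15699.8 + w·235) / (20.0 + w) = 621.
Rearranging, w·(235 − 621) = 621·20.0 − 15699.8 = -3279.8, so w ≈ -3279.8/-386 = 8.50.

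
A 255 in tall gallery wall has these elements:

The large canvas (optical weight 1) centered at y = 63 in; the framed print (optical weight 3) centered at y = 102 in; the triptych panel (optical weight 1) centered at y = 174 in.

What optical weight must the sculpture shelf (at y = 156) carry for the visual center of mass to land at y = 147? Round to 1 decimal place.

w ≈ 21.3

Existing Σw = 5 (1 + 3 + 1); existing moment 1·63 + 3·102 + 1·174 = 543.
Balance at y = 147 requires (543 + w·156) / (5 + w) = 147.
Rearranging, w·(156 − 147) = 147·5 − 543 = 192, so w ≈ 192/9 = 21.33.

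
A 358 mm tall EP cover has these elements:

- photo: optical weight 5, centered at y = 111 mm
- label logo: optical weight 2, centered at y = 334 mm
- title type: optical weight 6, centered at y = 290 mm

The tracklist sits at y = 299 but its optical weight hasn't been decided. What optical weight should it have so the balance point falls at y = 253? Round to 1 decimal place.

w ≈ 7.1

Fixed elements: Σw = 5 + 2 + 6 = 13, Σw·y = 5·111 + 2·334 + 6·290 = 2963.
For the centroid to hit 253: (2963 + w·299) / (13 + w) = 253.
Rearranging, w·(299 − 253) = 253·13 − 2963 = 326, so w ≈ 326/46 = 7.09.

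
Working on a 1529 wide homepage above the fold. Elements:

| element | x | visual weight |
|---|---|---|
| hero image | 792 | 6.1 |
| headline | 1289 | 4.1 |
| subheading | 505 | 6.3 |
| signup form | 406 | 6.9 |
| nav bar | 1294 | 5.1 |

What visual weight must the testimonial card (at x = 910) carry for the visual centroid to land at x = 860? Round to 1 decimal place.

w ≈ 36.2

Known weights sum to 6.1 + 4.1 + 6.3 + 6.9 + 5.1 = 28.5; their moment is 6.1·792 + 4.1·1289 + 6.3·505 + 6.9·406 + 5.1·1294 = 22698.4.
For the centroid to hit 860: (22698.4 + w·910) / (28.5 + w) = 860.
Solving: w = (860·28.5 − 22698.4) / (910 − 860) = 1811.6 / 50 ≈ 36.23.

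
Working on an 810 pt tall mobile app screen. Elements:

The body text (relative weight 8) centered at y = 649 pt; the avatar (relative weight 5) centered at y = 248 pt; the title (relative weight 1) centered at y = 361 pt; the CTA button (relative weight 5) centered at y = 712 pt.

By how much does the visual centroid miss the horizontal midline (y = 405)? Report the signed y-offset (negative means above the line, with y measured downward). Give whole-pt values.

≈ 140 pt

Σw = 8 + 5 + 1 + 5 = 19.
Σw·y = 8·649 + 5·248 + 1·361 + 5·712 = 10353, so ȳ = 10353/19 ≈ 544.89.
Offset from y = 405: 544.89 − 405 ≈ 139.89.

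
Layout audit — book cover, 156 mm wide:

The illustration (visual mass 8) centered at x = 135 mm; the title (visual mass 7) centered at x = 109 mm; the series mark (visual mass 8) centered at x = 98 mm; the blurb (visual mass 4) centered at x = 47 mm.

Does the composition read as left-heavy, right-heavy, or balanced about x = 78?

right-heavy

Total weight = 8 + 7 + 8 + 4 = 27.
x-moment: 8·135 + 7·109 + 8·98 + 4·47 = 2815; centroid 2815/27 ≈ 104.26.
Since 104.3 is right of 78, the composition reads right-heavy.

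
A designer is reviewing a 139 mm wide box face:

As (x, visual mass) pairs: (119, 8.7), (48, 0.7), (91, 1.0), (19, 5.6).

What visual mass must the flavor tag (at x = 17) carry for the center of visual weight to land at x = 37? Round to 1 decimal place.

w ≈ 33.7

Existing Σw = 16.0 (8.7 + 0.7 + 1.0 + 5.6); existing moment 8.7·119 + 0.7·48 + 1.0·91 + 5.6·19 = 1266.3.
Set Σw·x/Σw = 37: (1266.3 + 17w) = 37·(16.0 + w).
So w = (37·16.0 − 1266.3)/(17 − 37) = -674.3/-20 ≈ 33.72.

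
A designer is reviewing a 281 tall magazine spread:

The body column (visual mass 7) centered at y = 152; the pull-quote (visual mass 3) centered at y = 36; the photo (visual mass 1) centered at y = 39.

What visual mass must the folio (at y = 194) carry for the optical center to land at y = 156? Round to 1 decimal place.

Known weights sum to 7 + 3 + 1 = 11; their moment is 7·152 + 3·36 + 1·39 = 1211.
Set Σw·y/Σw = 156: (1211 + 194w) = 156·(11 + w).
Rearranging, w·(194 − 156) = 156·11 − 1211 = 505, so w ≈ 505/38 = 13.29.

w ≈ 13.3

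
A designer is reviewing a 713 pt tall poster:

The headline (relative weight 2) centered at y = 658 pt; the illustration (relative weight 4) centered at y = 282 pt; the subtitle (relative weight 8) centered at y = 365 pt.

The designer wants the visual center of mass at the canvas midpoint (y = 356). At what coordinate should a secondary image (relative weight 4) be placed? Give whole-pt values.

With the secondary image, Σw becomes 2 + 4 + 8 + 4 = 18.
y: need Σw·y = 18·356 = 6408. Existing = 2·658 + 4·282 + 8·365 = 5364. Remainder 1044 / 4 ≈ 261.00.

y ≈ 261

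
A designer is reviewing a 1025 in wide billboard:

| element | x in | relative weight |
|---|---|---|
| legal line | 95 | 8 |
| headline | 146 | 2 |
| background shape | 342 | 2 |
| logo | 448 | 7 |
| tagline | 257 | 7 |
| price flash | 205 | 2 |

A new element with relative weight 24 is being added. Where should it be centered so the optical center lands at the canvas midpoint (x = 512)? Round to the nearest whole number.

With the new element, Σw becomes 8 + 2 + 2 + 7 + 7 + 2 + 24 = 52.
x: need Σw·x = 52·512 = 26624. Existing = 8·95 + 2·146 + 2·342 + 7·448 + 7·257 + 2·205 = 7081. Remainder 19543 / 24 ≈ 814.29.

x ≈ 814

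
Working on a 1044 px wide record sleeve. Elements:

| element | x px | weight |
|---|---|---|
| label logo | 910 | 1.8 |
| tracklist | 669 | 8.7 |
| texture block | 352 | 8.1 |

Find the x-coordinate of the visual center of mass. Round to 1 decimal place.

Total weight = 1.8 + 8.7 + 8.1 = 18.6.
x-moment: 1.8·910 + 8.7·669 + 8.1·352 = 10309.5; centroid 10309.5/18.6 ≈ 554.27.

x ≈ 554.3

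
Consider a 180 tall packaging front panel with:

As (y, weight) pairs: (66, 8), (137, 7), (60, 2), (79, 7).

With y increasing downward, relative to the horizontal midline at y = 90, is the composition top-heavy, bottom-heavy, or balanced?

balanced

Weights sum to 8 + 7 + 2 + 7 = 24.
y: (8·66 + 7·137 + 2·60 + 7·79) / 24 = 2160 / 24 ≈ 90.00
The centroid 90.00 matches the midline at 90, so the layout is balanced.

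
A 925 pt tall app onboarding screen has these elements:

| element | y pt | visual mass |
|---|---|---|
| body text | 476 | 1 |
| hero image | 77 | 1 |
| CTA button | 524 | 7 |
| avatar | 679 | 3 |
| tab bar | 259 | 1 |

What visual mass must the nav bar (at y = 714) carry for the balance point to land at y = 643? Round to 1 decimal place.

w ≈ 25.9

Existing Σw = 13 (1 + 1 + 7 + 3 + 1); existing moment 1·476 + 1·77 + 7·524 + 3·679 + 1·259 = 6517.
For the centroid to hit 643: (6517 + w·714) / (13 + w) = 643.
Rearranging, w·(714 − 643) = 643·13 − 6517 = 1842, so w ≈ 1842/71 = 25.94.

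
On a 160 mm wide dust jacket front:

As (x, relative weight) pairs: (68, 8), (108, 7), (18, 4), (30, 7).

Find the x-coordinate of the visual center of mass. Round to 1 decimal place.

x ≈ 60.8

Total weight = 8 + 7 + 4 + 7 = 26.
x-moment: 8·68 + 7·108 + 4·18 + 7·30 = 1582; centroid 1582/26 ≈ 60.85.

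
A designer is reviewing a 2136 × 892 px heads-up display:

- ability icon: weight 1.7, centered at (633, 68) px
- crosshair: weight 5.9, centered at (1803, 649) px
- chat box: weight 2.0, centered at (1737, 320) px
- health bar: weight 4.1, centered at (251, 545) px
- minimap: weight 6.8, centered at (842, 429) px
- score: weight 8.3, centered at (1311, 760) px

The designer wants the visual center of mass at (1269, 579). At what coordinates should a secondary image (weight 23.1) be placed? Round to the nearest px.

(1430, 606)

New total weight: (1.7 + 5.9 + 2.0 + 4.1 + 6.8 + 8.3) + 23.1 = 51.9.
x: target moment 51.9×1269 = 65861.1; current 1.7·633 + 5.9·1803 + 2.0·1737 + 4.1·251 + 6.8·842 + 8.3·1311 = 32823.8; the secondary image supplies 33037.3, so x = 33037.3/23.1 ≈ 1430.19.
y: target moment 51.9×579 = 30050.1; current 1.7·68 + 5.9·649 + 2.0·320 + 4.1·545 + 6.8·429 + 8.3·760 = 16044.4; the secondary image supplies 14005.7, so y = 14005.7/23.1 ≈ 606.31.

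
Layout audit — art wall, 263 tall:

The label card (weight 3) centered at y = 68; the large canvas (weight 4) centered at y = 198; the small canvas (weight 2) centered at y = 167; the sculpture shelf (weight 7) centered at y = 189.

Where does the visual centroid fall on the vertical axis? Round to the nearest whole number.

Weights sum to 3 + 4 + 2 + 7 = 16.
y: (3·68 + 4·198 + 2·167 + 7·189) / 16 = 2653 / 16 ≈ 165.81

y ≈ 166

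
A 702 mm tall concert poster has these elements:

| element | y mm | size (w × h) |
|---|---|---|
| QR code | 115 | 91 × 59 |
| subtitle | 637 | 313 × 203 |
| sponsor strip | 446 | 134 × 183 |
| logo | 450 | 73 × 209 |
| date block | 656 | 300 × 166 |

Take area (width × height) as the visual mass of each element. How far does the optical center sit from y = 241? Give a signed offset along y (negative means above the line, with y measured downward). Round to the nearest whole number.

Areas → weights: QR code 91·59 = 5369, subtitle 313·203 = 63539, sponsor strip 134·183 = 24522, logo 73·209 = 15257, date block 300·166 = 49800; Σw = 158487.
y-moment: 5369·115 + 63539·637 + 24522·446 + 15257·450 + 49800·656 = 91563040; centroid 91563040/158487 ≈ 577.73.
Difference: 577.73 − 241 ≈ 336.73.

≈ 337 mm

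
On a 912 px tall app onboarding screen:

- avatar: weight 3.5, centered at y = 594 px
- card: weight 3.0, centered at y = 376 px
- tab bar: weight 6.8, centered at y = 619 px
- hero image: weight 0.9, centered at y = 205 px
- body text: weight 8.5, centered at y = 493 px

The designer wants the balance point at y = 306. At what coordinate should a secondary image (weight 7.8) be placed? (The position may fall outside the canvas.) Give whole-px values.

New total weight: (3.5 + 3.0 + 6.8 + 0.9 + 8.5) + 7.8 = 30.5.
y: need Σw·y = 30.5·306 = 9333.0. Existing = 3.5·594 + 3.0·376 + 6.8·619 + 0.9·205 + 8.5·493 = 11791.2. Remainder -2458.2 / 7.8 ≈ -315.15.

y ≈ -315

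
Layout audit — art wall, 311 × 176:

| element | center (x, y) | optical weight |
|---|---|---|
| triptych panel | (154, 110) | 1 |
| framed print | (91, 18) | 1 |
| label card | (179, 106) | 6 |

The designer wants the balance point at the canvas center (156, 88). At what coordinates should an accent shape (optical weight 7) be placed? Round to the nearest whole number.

New total weight: (1 + 1 + 6) + 7 = 15.
x: target moment 15×156 = 2340; current 1·154 + 1·91 + 6·179 = 1319; the accent shape supplies 1021, so x = 1021/7 ≈ 145.86.
y: target moment 15×88 = 1320; current 1·110 + 1·18 + 6·106 = 764; the accent shape supplies 556, so y = 556/7 ≈ 79.43.

(146, 79)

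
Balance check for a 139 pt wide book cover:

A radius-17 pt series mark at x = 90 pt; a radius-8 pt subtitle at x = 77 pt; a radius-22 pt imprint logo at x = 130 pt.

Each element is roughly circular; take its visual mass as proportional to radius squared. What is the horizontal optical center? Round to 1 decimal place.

x ≈ 112.1

r² weights: series mark 17² = 289, subtitle 8² = 64, imprint logo 22² = 484. Total = 837.
x-moment: 289·90 + 64·77 + 484·130 = 93858; centroid 93858/837 ≈ 112.14.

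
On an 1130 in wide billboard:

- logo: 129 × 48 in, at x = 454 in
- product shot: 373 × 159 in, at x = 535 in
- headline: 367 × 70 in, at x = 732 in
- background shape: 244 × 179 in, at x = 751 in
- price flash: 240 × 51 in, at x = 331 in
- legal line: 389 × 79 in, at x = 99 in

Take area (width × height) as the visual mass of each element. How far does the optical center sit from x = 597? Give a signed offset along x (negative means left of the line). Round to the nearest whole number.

≈ -73 in

Areas → weights: logo 129·48 = 6192, product shot 373·159 = 59307, headline 367·70 = 25690, background shape 244·179 = 43676, price flash 240·51 = 12240, legal line 389·79 = 30731; Σw = 177836.
Σw·x = 93239978; x̄ = 93239978/177836 ≈ 524.30.
Offset from x = 597: 524.30 − 597 ≈ -72.70.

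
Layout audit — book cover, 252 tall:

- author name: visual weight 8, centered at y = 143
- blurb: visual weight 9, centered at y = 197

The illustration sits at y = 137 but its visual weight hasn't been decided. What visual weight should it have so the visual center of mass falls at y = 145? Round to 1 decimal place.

w ≈ 56.5

Fixed elements: Σw = 8 + 9 = 17, Σw·y = 8·143 + 9·197 = 2917.
Balance at y = 145 requires (2917 + w·137) / (17 + w) = 145.
So w = (145·17 − 2917)/(137 − 145) = -452/-8 ≈ 56.50.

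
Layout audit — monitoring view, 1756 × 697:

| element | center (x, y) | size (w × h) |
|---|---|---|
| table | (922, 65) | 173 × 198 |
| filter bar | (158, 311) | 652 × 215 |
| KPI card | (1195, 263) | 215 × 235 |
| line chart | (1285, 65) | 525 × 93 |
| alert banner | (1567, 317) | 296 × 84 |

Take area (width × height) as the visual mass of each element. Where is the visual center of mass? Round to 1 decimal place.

(722.6, 234.9)

Taking area as weight: table 173·198 = 34254, filter bar 652·215 = 140180, KPI card 215·235 = 50525, line chart 525·93 = 48825, alert banner 296·84 = 24864. Sum 298648.
x: (34254·922 + 140180·158 + 50525·1195 + 48825·1285 + 24864·1567) / 298648 = 215810016 / 298648 ≈ 722.62
y: (34254·65 + 140180·311 + 50525·263 + 48825·65 + 24864·317) / 298648 = 70166078 / 298648 ≈ 234.95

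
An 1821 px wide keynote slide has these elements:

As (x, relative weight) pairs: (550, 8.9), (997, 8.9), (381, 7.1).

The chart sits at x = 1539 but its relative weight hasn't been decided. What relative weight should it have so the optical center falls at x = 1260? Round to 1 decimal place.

w ≈ 53.4

Known weights sum to 8.9 + 8.9 + 7.1 = 24.9; their moment is 8.9·550 + 8.9·997 + 7.1·381 = 16473.4.
Set Σw·x/Σw = 1260: (16473.4 + 1539w) = 1260·(24.9 + w).
So w = (1260·24.9 − 16473.4)/(1539 − 1260) = 14900.6/279 ≈ 53.41.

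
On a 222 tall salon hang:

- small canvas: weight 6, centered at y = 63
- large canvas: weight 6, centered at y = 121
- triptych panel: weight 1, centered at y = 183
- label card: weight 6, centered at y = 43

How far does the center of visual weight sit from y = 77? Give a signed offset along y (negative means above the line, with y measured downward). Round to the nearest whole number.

≈ 4

Weights sum to 6 + 6 + 1 + 6 = 19.
y: (6·63 + 6·121 + 1·183 + 6·43) / 19 = 1545 / 19 ≈ 81.32
Offset from y = 77: 81.32 − 77 ≈ 4.32.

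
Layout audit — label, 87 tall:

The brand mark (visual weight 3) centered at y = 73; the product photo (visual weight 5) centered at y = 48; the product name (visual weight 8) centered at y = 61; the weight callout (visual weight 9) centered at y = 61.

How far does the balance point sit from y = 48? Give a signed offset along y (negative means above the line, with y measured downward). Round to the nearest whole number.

≈ 12

Weights sum to 3 + 5 + 8 + 9 = 25.
Σw·y = 3·73 + 5·48 + 8·61 + 9·61 = 1496, so ȳ = 1496/25 ≈ 59.84.
Offset from y = 48: 59.84 − 48 ≈ 11.84.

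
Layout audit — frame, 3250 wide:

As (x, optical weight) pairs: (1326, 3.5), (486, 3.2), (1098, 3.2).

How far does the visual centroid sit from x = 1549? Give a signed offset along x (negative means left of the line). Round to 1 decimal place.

≈ -568.2

Weights sum to 3.5 + 3.2 + 3.2 = 9.9.
x-moment: 3.5·1326 + 3.2·486 + 3.2·1098 = 9709.8; centroid 9709.8/9.9 ≈ 980.79.
Offset from x = 1549: 980.79 − 1549 ≈ -568.21.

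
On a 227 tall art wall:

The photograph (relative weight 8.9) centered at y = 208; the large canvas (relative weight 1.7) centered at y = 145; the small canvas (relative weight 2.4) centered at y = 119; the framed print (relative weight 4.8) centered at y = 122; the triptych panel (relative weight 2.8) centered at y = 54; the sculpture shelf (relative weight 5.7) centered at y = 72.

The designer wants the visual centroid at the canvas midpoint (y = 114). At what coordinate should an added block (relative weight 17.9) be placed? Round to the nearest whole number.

y ≈ 84

After adding the added block, total weight = 8.9 + 1.7 + 2.4 + 4.8 + 2.8 + 5.7 + 17.9 = 44.2.
y: target moment 44.2×114 = 5038.8; current 8.9·208 + 1.7·145 + 2.4·119 + 4.8·122 + 2.8·54 + 5.7·72 = 3530.5; the added block supplies 1508.3, so y = 1508.3/17.9 ≈ 84.26.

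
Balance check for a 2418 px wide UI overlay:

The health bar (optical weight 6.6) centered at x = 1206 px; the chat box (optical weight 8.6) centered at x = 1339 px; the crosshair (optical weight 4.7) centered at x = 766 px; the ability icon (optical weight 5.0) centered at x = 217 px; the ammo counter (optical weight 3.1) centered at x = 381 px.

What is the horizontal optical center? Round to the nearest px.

Total weight = 6.6 + 8.6 + 4.7 + 5.0 + 3.1 = 28.0.
x: (6.6·1206 + 8.6·1339 + 4.7·766 + 5.0·217 + 3.1·381) / 28.0 = 25341.3 / 28.0 ≈ 905.05

x ≈ 905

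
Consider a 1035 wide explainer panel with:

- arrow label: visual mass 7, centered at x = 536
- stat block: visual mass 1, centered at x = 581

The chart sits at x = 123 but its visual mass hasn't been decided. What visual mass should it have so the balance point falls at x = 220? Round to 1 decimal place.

Fixed elements: Σw = 7 + 1 = 8, Σw·x = 7·536 + 1·581 = 4333.
Set Σw·x/Σw = 220: (4333 + 123w) = 220·(8 + w).
So w = (220·8 − 4333)/(123 − 220) = -2573/-97 ≈ 26.53.

w ≈ 26.5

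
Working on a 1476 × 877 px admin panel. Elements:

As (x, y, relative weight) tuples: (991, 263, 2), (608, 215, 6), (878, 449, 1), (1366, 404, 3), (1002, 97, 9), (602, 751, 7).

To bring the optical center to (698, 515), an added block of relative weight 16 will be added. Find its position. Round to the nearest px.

(430, 816)

After adding the added block, total weight = 2 + 6 + 1 + 3 + 9 + 7 + 16 = 44.
x: target moment 44×698 = 30712; current 2·991 + 6·608 + 1·878 + 3·1366 + 9·1002 + 7·602 = 23838; the added block supplies 6874, so x = 6874/16 ≈ 429.62.
y: target moment 44×515 = 22660; current 2·263 + 6·215 + 1·449 + 3·404 + 9·97 + 7·751 = 9607; the added block supplies 13053, so y = 13053/16 ≈ 815.81.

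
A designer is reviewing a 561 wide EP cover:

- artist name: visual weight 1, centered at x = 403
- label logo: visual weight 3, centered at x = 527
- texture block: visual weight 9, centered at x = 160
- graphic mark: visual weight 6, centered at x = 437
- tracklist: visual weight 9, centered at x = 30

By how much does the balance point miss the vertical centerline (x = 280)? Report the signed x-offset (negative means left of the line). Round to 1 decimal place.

≈ -54.4

Total weight = 1 + 3 + 9 + 6 + 9 = 28.
x-moment: 1·403 + 3·527 + 9·160 + 6·437 + 9·30 = 6316; centroid 6316/28 ≈ 225.57.
Offset from x = 280: 225.57 − 280 ≈ -54.43.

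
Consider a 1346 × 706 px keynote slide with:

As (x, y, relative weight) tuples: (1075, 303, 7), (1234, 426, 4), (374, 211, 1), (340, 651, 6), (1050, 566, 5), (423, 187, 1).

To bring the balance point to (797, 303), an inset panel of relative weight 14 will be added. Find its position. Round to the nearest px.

New total weight: (7 + 4 + 1 + 6 + 5 + 1) + 14 = 38.
x: target moment 38×797 = 30286; current 7·1075 + 4·1234 + 1·374 + 6·340 + 5·1050 + 1·423 = 20548; the inset panel supplies 9738, so x = 9738/14 ≈ 695.57.
y: target moment 38×303 = 11514; current 7·303 + 4·426 + 1·211 + 6·651 + 5·566 + 1·187 = 10959; the inset panel supplies 555, so y = 555/14 ≈ 39.64.

(696, 40)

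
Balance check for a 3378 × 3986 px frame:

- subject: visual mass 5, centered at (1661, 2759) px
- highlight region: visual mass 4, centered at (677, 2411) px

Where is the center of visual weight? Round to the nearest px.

Weights sum to 5 + 4 = 9.
Σw·x = 5·1661 + 4·677 = 11013, so x̄ = 11013/9 ≈ 1223.67.
Σw·y = 5·2759 + 4·2411 = 23439, so ȳ = 23439/9 ≈ 2604.33.

(1224, 2604)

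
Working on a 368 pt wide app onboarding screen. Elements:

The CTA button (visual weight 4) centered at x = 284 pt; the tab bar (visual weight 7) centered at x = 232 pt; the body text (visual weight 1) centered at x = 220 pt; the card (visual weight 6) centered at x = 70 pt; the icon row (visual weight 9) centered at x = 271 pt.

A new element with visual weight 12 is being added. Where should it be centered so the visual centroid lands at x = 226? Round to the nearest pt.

x ≈ 248

With the new element, Σw becomes 4 + 7 + 1 + 6 + 9 + 12 = 39.
Along x: (5839 + 12·x) / 39 = 226 (existing moment 4·284 + 7·232 + 1·220 + 6·70 + 9·271 = 5839) ⇒ x = (8814 − 5839) / 12 ≈ 247.92.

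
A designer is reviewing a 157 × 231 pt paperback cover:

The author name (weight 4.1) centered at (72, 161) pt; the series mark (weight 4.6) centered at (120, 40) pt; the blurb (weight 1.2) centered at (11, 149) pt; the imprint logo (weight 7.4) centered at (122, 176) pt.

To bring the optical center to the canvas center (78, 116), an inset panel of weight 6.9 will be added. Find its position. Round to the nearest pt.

New total weight: (4.1 + 4.6 + 1.2 + 7.4) + 6.9 = 24.2.
x: target moment 24.2×78 = 1887.6; current 4.1·72 + 4.6·120 + 1.2·11 + 7.4·122 = 1763.2; the inset panel supplies 124.4, so x = 124.4/6.9 ≈ 18.03.
y: target moment 24.2×116 = 2807.2; current 4.1·161 + 4.6·40 + 1.2·149 + 7.4·176 = 2325.3; the inset panel supplies 481.9, so y = 481.9/6.9 ≈ 69.84.

(18, 70)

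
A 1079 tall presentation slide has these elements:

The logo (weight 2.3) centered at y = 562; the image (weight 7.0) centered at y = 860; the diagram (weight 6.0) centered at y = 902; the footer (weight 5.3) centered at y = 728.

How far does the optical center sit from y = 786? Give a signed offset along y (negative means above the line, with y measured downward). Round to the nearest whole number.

≈ 19

Weights sum to 2.3 + 7.0 + 6.0 + 5.3 = 20.6.
y: (2.3·562 + 7.0·860 + 6.0·902 + 5.3·728) / 20.6 = 16583.0 / 20.6 ≈ 805.00
Against y = 786, that's 805.00 − 786 = 19.00.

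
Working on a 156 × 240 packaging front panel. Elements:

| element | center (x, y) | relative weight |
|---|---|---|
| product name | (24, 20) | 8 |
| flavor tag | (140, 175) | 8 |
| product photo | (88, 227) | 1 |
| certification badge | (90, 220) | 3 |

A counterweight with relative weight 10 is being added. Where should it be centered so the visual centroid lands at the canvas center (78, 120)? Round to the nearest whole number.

(67, 115)

New total weight: (8 + 8 + 1 + 3) + 10 = 30.
Along x: (1670 + 10·x) / 30 = 78 (existing moment 8·24 + 8·140 + 1·88 + 3·90 = 1670) ⇒ x = (2340 − 1670) / 10 ≈ 67.00.
Along y: (2447 + 10·y) / 30 = 120 (existing moment 8·20 + 8·175 + 1·227 + 3·220 = 2447) ⇒ y = (3600 − 2447) / 10 ≈ 115.30.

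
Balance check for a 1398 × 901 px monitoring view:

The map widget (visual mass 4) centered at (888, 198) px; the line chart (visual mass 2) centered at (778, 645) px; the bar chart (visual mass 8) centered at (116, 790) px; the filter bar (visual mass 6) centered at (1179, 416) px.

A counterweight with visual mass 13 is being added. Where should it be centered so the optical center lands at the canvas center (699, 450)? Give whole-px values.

New total weight: (4 + 2 + 8 + 6) + 13 = 33.
x: need Σw·x = 33·699 = 23067. Existing = 4·888 + 2·778 + 8·116 + 6·1179 = 13110. Remainder 9957 / 13 ≈ 765.92.
y: need Σw·y = 33·450 = 14850. Existing = 4·198 + 2·645 + 8·790 + 6·416 = 10898. Remainder 3952 / 13 ≈ 304.00.

(766, 304)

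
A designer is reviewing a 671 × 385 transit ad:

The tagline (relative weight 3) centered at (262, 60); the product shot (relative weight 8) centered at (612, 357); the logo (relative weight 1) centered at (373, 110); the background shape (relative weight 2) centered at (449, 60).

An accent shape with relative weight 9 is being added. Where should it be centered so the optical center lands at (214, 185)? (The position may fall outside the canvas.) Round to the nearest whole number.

(-226, 110)

With the accent shape, Σw becomes 3 + 8 + 1 + 2 + 9 = 23.
x: target moment 23×214 = 4922; current 3·262 + 8·612 + 1·373 + 2·449 = 6953; the accent shape supplies -2031, so x = -2031/9 ≈ -225.67.
y: target moment 23×185 = 4255; current 3·60 + 8·357 + 1·110 + 2·60 = 3266; the accent shape supplies 989, so y = 989/9 ≈ 109.89.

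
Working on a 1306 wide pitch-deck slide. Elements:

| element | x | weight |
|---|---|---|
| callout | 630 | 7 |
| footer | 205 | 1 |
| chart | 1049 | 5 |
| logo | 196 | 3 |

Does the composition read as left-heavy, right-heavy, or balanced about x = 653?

balanced

Σw = 7 + 1 + 5 + 3 = 16.
x-moment: 7·630 + 1·205 + 5·1049 + 3·196 = 10448; centroid 10448/16 ≈ 653.00.
The centroid 653.00 matches the midline at 653, so the layout is balanced.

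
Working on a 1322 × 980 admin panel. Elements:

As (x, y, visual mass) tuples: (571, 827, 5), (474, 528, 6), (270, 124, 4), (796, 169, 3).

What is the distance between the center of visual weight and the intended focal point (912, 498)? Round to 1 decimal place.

Total weight = 5 + 6 + 4 + 3 = 18.
x: (5·571 + 6·474 + 4·270 + 3·796) / 18 = 9167 / 18 ≈ 509.28
y: (5·827 + 6·528 + 4·124 + 3·169) / 18 = 8306 / 18 ≈ 461.44
Offset from (912, 498): Δx ≈ -402.72, Δy ≈ -36.56; distance = √(Δx² + Δy²) ≈ 404.38.

≈ 404.4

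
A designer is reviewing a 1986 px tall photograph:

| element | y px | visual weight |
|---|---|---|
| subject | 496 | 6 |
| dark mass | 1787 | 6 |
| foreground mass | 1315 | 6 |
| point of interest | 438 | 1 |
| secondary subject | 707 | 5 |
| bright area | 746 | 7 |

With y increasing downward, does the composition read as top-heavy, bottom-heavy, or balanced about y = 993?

balanced

Σw = 6 + 6 + 6 + 1 + 5 + 7 = 31.
y: moment 30783 / weight 31 ≈ 993.00
993.00 = 993 exactly: balanced.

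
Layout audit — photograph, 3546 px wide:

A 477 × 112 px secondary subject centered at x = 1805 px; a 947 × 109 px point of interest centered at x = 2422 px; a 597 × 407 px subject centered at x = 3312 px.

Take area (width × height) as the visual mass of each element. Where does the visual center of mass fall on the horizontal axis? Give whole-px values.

x ≈ 2881

Areas: secondary subject 477·112 = 53424, point of interest 947·109 = 103223, subject 597·407 = 242979. Total weight = 399626.
Σw·x = 53424·1805 + 103223·2422 + 242979·3312 = 1151182874, so x̄ = 1151182874/399626 ≈ 2880.65.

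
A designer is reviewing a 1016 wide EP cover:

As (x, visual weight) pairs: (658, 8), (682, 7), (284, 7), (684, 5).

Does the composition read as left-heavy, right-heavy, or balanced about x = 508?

Σw = 8 + 7 + 7 + 5 = 27.
x-moment: 8·658 + 7·682 + 7·284 + 5·684 = 15446; centroid 15446/27 ≈ 572.07.
572.1 vs midline 508 → right-heavy.

right-heavy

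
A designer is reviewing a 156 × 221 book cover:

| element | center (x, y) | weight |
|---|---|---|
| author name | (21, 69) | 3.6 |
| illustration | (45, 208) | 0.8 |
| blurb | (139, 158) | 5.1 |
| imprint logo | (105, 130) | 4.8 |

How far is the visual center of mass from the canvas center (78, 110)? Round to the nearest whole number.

Σw = 3.6 + 0.8 + 5.1 + 4.8 = 14.3.
x-moment: 3.6·21 + 0.8·45 + 5.1·139 + 4.8·105 = 1324.5; centroid 1324.5/14.3 ≈ 92.62.
y-moment: 3.6·69 + 0.8·208 + 5.1·158 + 4.8·130 = 1844.6; centroid 1844.6/14.3 ≈ 128.99.
Relative to (78, 110): Δ = (14.62, 18.99); |Δ| = √(14.62² + 18.99²) ≈ 23.97.

≈ 24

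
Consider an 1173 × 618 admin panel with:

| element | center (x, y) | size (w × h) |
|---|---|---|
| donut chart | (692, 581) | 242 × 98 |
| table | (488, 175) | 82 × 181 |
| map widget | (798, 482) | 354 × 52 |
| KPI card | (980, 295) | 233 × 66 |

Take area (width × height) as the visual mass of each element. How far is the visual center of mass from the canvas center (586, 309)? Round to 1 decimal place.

Taking area as weight: donut chart 242·98 = 23716, table 82·181 = 14842, map widget 354·52 = 18408, KPI card 233·66 = 15378. Sum 72344.
x-moment: 23716·692 + 14842·488 + 18408·798 + 15378·980 = 53414392; centroid 53414392/72344 ≈ 738.34.
y-moment: 23716·581 + 14842·175 + 18408·482 + 15378·295 = 29785512; centroid 29785512/72344 ≈ 411.72.
Relative to (586, 309): Δ = (152.34, 102.72); |Δ| = √(152.34² + 102.72²) ≈ 183.74.

≈ 183.7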